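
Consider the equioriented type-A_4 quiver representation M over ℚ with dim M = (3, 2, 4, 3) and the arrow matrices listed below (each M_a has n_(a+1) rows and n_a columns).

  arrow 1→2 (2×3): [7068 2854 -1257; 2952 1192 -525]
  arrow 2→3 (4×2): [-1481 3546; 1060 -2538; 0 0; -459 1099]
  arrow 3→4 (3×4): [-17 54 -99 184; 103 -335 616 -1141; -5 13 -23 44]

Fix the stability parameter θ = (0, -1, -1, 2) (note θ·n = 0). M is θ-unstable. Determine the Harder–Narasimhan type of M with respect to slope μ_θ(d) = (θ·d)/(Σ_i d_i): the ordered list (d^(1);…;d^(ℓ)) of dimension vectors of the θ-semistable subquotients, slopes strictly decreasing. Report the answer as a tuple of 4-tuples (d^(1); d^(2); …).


Interval decomposition of M: I[1,1], I[1,4]^2, I[3,3], I[3,4].
HN type (ℓ=4): μ^(1)=2; μ^(2)=0; μ^(3)=-2/3; μ^(4)=-1

((0, 0, 0, 3); (1, 0, 0, 0); (2, 2, 2, 0); (0, 0, 2, 0))


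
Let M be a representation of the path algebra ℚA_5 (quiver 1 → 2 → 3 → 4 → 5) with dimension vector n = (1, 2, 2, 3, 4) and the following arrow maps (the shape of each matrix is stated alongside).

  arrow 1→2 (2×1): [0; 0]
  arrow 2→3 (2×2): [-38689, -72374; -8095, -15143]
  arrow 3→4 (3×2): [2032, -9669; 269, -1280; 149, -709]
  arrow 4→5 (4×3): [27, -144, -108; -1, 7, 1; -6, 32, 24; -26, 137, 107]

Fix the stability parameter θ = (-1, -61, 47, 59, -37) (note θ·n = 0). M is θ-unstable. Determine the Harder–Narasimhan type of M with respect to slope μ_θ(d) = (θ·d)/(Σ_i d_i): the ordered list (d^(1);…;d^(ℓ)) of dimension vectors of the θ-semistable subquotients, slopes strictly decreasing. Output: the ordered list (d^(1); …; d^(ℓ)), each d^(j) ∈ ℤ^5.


Interval decomposition of M: I[1,1], I[2,4], I[2,5], I[4,5], I[5,5]^2.
HN type (ℓ=7): μ^(1)=59; μ^(2)=47; μ^(3)=23; μ^(4)=11; μ^(5)=-1; μ^(6)=-37; μ^(7)=-61

((0, 0, 0, 1, 0); (0, 0, 1, 0, 0); (0, 0, 1, 1, 1); (0, 0, 0, 1, 1); (1, 0, 0, 0, 0); (0, 0, 0, 0, 2); (0, 2, 0, 0, 0))


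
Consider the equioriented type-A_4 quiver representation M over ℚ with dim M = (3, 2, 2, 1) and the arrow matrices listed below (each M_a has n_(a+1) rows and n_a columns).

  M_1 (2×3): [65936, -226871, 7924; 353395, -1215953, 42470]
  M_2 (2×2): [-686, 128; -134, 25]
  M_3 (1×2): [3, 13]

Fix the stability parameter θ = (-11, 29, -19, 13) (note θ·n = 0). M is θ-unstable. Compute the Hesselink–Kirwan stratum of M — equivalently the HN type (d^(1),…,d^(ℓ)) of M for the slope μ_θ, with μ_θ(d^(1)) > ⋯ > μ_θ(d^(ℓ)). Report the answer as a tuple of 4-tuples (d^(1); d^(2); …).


Via rank(M_{q-1}∘⋯∘M_p): M ≅ I[1,1], I[1,3], I[1,4].
μ_θ-semistable layers: μ^(1)=13; μ^(2)=5; μ^(3)=-11

((0, 0, 0, 1); (0, 2, 2, 0); (3, 0, 0, 0))


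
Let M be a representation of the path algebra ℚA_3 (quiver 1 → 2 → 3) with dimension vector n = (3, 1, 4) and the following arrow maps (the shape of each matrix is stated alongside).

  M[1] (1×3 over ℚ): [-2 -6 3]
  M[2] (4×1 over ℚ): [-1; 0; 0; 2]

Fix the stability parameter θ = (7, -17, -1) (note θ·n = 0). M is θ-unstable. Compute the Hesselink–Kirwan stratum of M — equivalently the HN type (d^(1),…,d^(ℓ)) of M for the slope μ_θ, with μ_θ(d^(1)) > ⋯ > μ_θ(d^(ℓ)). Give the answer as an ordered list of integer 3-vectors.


Barcode: M ≅ I[1,1]^2, I[1,3], I[3,3]^3. HN layers by μ_θ (3 steps, strictly decreasing):
  μ^(1)=7; μ^(2)=-1; μ^(3)=-5

((2, 0, 0); (0, 0, 4); (1, 1, 0))


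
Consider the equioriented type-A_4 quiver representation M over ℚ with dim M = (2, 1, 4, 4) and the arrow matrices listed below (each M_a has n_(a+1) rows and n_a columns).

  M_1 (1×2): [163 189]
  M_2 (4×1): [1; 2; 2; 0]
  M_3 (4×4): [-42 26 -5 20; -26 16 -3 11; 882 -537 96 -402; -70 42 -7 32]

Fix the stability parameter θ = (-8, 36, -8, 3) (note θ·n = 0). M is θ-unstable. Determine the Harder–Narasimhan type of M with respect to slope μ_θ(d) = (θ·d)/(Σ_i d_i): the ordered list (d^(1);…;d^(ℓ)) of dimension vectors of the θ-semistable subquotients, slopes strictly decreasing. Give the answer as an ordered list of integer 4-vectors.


Barcode: M ≅ I[1,1], I[1,3], I[3,4]^3, I[4,4]. HN layers by μ_θ (3 steps, strictly decreasing):
  μ^(1)=14; μ^(2)=3; μ^(3)=-8

((0, 1, 1, 0); (0, 0, 0, 4); (2, 0, 3, 0))


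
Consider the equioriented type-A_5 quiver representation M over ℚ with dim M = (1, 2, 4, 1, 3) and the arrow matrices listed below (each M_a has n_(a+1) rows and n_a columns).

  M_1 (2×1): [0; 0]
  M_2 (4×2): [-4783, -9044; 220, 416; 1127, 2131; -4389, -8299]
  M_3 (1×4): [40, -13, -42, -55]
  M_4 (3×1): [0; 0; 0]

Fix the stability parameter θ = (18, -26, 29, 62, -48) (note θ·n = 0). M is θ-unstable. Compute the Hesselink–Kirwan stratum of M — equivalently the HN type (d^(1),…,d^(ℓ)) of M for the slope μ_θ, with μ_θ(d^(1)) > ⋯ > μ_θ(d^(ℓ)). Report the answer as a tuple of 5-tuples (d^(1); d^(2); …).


Via rank(M_{q-1}∘⋯∘M_p): M ≅ I[1,1], I[2,3], I[2,4], I[3,3]^2, I[5,5]^3.
μ_θ-semistable layers: μ^(1)=62; μ^(2)=29; μ^(3)=18; μ^(4)=-26; μ^(5)=-48

((0, 0, 0, 1, 0); (0, 0, 4, 0, 0); (1, 0, 0, 0, 0); (0, 2, 0, 0, 0); (0, 0, 0, 0, 3))


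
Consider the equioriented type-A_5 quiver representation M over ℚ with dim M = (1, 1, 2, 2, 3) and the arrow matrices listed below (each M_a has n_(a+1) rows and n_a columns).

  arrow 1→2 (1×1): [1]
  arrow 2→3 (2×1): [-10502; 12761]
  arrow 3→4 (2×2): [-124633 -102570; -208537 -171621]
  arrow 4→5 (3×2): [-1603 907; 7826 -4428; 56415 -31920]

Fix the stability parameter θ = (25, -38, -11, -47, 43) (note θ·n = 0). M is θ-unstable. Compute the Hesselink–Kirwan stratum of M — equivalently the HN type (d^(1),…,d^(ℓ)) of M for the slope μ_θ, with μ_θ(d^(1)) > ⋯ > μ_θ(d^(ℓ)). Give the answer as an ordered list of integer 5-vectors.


Interval decomposition of M: I[1,5], I[3,5], I[5,5].
HN type (ℓ=3): μ^(1)=43; μ^(2)=-71/4; μ^(3)=-29

((0, 0, 0, 0, 3); (1, 1, 1, 1, 0); (0, 0, 1, 1, 0))


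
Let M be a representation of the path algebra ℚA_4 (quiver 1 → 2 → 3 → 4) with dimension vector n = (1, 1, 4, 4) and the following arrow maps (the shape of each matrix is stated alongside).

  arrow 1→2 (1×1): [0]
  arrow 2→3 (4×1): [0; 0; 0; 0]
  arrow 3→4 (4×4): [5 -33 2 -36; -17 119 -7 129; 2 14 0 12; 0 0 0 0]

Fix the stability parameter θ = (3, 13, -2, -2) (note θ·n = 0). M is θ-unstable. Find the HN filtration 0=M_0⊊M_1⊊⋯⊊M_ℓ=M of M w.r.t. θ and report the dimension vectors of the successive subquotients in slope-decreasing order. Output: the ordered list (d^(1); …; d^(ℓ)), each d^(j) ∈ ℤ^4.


Via rank(M_{q-1}∘⋯∘M_p): M ≅ I[1,1], I[2,2], I[3,3]^2, I[3,4]^2, I[4,4]^2.
μ_θ-semistable layers: μ^(1)=13; μ^(2)=3; μ^(3)=-2

((0, 1, 0, 0); (1, 0, 0, 0); (0, 0, 4, 4))


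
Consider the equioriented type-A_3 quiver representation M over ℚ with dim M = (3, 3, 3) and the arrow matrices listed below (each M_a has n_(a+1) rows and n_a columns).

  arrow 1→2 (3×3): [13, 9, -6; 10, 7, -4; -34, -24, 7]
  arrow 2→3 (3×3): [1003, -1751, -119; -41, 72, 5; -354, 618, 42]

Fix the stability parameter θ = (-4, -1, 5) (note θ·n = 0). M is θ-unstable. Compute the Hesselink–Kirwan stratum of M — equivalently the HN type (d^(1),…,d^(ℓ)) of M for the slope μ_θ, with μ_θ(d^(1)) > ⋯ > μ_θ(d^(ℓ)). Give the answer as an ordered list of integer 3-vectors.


Via rank(M_{q-1}∘⋯∘M_p): M ≅ I[1,2], I[1,3]^2, I[3,3].
μ_θ-semistable layers: μ^(1)=5; μ^(2)=-1; μ^(3)=-4

((0, 0, 3); (0, 3, 0); (3, 0, 0))


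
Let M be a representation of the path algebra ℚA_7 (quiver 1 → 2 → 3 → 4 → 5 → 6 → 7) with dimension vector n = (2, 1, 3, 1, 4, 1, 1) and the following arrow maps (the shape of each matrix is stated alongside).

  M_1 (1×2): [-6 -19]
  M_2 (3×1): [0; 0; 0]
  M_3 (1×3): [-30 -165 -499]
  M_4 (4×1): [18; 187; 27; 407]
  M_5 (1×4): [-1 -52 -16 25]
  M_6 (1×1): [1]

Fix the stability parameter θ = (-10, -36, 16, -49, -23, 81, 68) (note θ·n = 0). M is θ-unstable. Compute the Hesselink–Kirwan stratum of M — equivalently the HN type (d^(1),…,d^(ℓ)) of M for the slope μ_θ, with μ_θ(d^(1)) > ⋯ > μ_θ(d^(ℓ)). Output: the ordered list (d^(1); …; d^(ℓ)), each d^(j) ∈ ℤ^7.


Interval decomposition of M: I[1,1], I[1,2], I[3,3]^2, I[3,7], I[5,5]^3.
HN type (ℓ=5): μ^(1)=149/2; μ^(2)=16; μ^(3)=-10; μ^(4)=-56/3; μ^(5)=-23

((0, 0, 0, 0, 0, 1, 1); (0, 0, 2, 0, 0, 0, 0); (1, 0, 0, 0, 0, 0, 0); (0, 0, 1, 1, 1, 0, 0); (1, 1, 0, 0, 3, 0, 0))


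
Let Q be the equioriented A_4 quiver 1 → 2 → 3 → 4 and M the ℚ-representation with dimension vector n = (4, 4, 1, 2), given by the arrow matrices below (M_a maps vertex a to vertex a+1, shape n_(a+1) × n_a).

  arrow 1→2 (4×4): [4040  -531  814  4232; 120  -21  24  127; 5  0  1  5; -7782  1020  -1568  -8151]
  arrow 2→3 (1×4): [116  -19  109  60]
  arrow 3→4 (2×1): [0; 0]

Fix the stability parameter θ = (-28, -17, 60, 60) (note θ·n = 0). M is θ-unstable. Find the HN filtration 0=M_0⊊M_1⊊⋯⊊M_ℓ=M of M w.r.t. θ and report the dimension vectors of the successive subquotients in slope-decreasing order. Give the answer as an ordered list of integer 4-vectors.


Via rank(M_{q-1}∘⋯∘M_p): M ≅ I[1,1], I[1,2]^2, I[1,3], I[2,2], I[4,4]^2.
μ_θ-semistable layers: μ^(1)=60; μ^(2)=-17; μ^(3)=-28

((0, 0, 1, 2); (0, 4, 0, 0); (4, 0, 0, 0))


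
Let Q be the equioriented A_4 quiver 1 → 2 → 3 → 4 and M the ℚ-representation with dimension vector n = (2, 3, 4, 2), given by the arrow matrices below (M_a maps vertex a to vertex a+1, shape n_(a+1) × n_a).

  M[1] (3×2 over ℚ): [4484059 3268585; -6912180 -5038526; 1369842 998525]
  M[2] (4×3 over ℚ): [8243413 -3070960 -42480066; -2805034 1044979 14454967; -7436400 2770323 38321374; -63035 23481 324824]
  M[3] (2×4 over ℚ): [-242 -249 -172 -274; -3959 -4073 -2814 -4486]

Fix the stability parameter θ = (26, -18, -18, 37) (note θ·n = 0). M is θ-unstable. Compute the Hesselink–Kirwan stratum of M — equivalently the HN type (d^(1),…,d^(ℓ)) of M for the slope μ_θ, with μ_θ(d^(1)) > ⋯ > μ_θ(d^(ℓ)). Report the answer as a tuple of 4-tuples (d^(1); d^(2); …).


Interval decomposition of M: I[1,4]^2, I[2,3], I[3,3].
HN type (ℓ=3): μ^(1)=37; μ^(2)=-10/3; μ^(3)=-18

((0, 0, 0, 2); (2, 2, 2, 0); (0, 1, 2, 0))


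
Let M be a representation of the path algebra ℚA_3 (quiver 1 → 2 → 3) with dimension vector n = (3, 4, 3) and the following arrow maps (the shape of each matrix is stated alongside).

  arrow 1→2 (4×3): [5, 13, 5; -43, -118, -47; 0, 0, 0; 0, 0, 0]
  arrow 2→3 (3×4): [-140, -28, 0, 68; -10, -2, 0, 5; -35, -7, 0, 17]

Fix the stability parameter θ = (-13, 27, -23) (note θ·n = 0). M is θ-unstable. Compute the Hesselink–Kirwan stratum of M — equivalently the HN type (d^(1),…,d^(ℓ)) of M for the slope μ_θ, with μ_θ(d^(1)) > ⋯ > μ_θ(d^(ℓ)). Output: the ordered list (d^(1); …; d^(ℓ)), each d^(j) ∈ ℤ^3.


Interval decomposition of M: I[1,1], I[1,2], I[1,3], I[2,2], I[2,3], I[3,3].
HN type (ℓ=4): μ^(1)=27; μ^(2)=2; μ^(3)=-13; μ^(4)=-23

((0, 2, 0); (0, 2, 2); (3, 0, 0); (0, 0, 1))


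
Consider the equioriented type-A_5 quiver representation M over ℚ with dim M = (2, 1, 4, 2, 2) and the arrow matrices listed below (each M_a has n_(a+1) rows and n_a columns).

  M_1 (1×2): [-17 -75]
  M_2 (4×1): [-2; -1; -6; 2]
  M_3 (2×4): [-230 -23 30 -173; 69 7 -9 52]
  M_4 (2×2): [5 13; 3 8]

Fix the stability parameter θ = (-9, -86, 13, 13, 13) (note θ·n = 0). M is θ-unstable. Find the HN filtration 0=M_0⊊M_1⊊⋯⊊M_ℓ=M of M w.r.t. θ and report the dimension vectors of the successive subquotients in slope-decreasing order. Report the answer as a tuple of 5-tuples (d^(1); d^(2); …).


Barcode: M ≅ I[1,1], I[1,5], I[3,3]^2, I[3,5]. HN layers by μ_θ (3 steps, strictly decreasing):
  μ^(1)=13; μ^(2)=-9; μ^(3)=-95/2

((0, 0, 4, 2, 2); (1, 0, 0, 0, 0); (1, 1, 0, 0, 0))


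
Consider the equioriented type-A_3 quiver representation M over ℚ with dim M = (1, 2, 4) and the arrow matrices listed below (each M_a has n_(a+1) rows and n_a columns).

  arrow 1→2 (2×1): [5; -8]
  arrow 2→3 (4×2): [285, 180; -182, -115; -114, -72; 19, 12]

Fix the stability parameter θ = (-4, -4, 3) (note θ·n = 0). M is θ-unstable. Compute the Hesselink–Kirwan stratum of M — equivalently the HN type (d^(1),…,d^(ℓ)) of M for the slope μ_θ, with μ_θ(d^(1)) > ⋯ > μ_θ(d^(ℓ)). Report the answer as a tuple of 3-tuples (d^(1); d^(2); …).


Barcode: M ≅ I[1,3], I[2,3], I[3,3]^2. HN layers by μ_θ (2 steps, strictly decreasing):
  μ^(1)=3; μ^(2)=-4

((0, 0, 4); (1, 2, 0))


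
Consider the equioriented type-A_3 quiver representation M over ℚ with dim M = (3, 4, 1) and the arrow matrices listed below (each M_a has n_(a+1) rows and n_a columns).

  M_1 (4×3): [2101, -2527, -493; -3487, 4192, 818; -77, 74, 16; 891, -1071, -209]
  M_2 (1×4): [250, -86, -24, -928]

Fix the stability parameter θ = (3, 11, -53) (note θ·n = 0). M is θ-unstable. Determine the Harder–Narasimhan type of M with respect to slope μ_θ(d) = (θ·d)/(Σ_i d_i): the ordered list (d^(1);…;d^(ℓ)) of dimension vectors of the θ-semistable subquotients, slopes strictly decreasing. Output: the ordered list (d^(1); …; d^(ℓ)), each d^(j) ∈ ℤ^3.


Via rank(M_{q-1}∘⋯∘M_p): M ≅ I[1,1], I[1,2], I[1,3], I[2,2]^2.
μ_θ-semistable layers: μ^(1)=11; μ^(2)=3; μ^(3)=-13

((0, 3, 0); (2, 0, 0); (1, 1, 1))


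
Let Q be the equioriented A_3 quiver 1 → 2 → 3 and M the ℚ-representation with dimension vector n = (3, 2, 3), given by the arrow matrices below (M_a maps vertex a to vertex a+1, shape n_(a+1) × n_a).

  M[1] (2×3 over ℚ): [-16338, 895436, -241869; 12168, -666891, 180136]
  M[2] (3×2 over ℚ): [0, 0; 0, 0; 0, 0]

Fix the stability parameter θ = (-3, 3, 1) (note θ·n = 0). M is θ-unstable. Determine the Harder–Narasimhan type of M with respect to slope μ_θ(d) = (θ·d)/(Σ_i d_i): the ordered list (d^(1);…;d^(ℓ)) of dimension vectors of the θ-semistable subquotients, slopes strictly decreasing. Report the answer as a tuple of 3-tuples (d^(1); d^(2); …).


Barcode: M ≅ I[1,1], I[1,2]^2, I[3,3]^3. HN layers by μ_θ (3 steps, strictly decreasing):
  μ^(1)=3; μ^(2)=1; μ^(3)=-3

((0, 2, 0); (0, 0, 3); (3, 0, 0))


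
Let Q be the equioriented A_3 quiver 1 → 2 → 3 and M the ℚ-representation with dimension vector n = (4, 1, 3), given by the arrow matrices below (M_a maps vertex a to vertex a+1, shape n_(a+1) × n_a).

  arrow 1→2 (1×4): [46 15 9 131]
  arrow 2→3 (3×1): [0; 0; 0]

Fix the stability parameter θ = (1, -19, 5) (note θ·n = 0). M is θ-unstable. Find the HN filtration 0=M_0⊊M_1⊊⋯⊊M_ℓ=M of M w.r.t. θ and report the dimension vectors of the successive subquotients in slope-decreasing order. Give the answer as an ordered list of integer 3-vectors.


Via rank(M_{q-1}∘⋯∘M_p): M ≅ I[1,1]^3, I[1,2], I[3,3]^3.
μ_θ-semistable layers: μ^(1)=5; μ^(2)=1; μ^(3)=-9

((0, 0, 3); (3, 0, 0); (1, 1, 0))


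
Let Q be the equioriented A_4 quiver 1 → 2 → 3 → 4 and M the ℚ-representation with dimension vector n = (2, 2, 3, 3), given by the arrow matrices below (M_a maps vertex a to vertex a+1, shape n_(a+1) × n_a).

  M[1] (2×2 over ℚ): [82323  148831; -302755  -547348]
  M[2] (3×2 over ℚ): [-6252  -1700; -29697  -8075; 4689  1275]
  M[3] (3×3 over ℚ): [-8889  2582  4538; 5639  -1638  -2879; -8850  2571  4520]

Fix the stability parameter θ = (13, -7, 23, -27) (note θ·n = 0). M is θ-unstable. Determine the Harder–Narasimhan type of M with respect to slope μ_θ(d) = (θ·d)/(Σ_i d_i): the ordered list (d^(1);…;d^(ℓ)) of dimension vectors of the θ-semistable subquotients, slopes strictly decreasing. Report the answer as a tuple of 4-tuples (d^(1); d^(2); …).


Interval decomposition of M: I[1,2], I[1,4], I[3,4]^2.
HN type (ℓ=3): μ^(1)=3; μ^(2)=1/2; μ^(3)=-2

((1, 1, 0, 0); (1, 1, 1, 1); (0, 0, 2, 2))


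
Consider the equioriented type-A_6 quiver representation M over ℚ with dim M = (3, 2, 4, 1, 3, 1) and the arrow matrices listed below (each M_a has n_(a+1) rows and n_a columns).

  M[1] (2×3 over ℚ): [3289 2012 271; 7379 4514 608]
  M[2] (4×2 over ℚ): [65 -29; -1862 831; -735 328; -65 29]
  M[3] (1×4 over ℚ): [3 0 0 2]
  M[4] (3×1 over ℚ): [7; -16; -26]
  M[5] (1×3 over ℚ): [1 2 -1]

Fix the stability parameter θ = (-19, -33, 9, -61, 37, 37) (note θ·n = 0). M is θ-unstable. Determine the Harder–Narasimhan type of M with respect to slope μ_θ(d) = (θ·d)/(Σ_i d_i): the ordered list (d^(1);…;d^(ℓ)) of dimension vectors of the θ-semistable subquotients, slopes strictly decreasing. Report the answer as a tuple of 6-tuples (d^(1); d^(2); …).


Via rank(M_{q-1}∘⋯∘M_p): M ≅ I[1,1], I[1,3], I[1,6], I[3,3]^2, I[5,5]^2.
μ_θ-semistable layers: μ^(1)=37; μ^(2)=9; μ^(3)=-19; μ^(4)=-26

((0, 0, 0, 0, 3, 1); (0, 0, 3, 0, 0, 0); (1, 0, 0, 0, 0, 0); (2, 2, 1, 1, 0, 0))


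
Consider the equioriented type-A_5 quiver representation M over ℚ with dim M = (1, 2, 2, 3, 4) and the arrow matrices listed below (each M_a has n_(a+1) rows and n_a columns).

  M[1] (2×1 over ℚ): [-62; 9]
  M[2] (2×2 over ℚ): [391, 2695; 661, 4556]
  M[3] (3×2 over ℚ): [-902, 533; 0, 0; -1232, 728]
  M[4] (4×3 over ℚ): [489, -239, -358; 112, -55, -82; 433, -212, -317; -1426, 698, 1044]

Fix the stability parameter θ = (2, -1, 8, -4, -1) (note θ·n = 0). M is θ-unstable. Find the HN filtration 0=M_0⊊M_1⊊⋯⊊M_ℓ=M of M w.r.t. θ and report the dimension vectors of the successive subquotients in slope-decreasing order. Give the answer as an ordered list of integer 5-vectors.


Via rank(M_{q-1}∘⋯∘M_p): M ≅ I[1,3], I[2,5], I[4,5]^2, I[5,5].
μ_θ-semistable layers: μ^(1)=8; μ^(2)=1; μ^(3)=1/2; μ^(4)=-1; μ^(5)=-4

((0, 0, 1, 0, 0); (0, 0, 1, 1, 1); (1, 1, 0, 0, 0); (0, 1, 0, 0, 3); (0, 0, 0, 2, 0))


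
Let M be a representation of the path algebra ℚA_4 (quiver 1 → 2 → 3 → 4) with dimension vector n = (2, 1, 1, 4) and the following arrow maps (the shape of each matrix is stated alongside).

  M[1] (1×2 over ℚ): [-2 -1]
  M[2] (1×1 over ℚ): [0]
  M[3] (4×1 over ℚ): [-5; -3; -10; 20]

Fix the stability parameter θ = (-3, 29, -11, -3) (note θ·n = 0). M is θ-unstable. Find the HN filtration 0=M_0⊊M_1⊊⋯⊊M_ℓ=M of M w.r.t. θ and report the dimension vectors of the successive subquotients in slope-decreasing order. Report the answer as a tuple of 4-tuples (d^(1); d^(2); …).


Barcode: M ≅ I[1,1], I[1,2], I[3,4], I[4,4]^3. HN layers by μ_θ (3 steps, strictly decreasing):
  μ^(1)=29; μ^(2)=-3; μ^(3)=-11

((0, 1, 0, 0); (2, 0, 0, 4); (0, 0, 1, 0))


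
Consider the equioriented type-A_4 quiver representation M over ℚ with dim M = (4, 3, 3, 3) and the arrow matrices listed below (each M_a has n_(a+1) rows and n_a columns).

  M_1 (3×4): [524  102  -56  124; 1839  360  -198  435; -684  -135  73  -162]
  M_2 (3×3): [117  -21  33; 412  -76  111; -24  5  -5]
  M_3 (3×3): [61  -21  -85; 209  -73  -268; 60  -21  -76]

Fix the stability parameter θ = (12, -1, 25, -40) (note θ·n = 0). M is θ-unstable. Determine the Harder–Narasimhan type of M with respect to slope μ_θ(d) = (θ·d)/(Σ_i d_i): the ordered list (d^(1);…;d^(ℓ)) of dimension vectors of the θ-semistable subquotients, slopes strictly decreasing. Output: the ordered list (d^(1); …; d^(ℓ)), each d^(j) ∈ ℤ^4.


Barcode: M ≅ I[1,1], I[1,4]^3. HN layers by μ_θ (2 steps, strictly decreasing):
  μ^(1)=12; μ^(2)=-1

((1, 0, 0, 0); (3, 3, 3, 3))


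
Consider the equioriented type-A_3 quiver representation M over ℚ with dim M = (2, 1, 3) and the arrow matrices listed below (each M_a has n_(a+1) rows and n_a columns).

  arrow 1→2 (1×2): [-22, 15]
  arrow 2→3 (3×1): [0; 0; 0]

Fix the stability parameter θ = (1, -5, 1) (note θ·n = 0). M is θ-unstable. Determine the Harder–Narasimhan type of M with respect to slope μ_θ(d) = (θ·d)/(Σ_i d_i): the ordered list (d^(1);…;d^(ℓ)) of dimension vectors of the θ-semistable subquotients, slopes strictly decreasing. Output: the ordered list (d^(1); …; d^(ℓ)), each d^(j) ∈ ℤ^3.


Barcode: M ≅ I[1,1], I[1,2], I[3,3]^3. HN layers by μ_θ (2 steps, strictly decreasing):
  μ^(1)=1; μ^(2)=-2

((1, 0, 3); (1, 1, 0))


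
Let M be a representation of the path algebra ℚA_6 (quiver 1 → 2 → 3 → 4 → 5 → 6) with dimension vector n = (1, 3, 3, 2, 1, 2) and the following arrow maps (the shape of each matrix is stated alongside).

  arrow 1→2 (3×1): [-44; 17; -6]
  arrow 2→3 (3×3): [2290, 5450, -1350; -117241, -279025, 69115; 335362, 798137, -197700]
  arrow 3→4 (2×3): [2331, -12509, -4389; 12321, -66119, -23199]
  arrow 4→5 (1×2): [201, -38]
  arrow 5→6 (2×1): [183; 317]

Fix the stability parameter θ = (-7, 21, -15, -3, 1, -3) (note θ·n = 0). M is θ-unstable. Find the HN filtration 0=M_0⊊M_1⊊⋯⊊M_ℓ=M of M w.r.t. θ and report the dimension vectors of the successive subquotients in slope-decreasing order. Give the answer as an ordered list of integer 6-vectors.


Via rank(M_{q-1}∘⋯∘M_p): M ≅ I[1,3], I[2,2], I[2,6], I[3,3], I[4,4], I[6,6].
μ_θ-semistable layers: μ^(1)=21; μ^(2)=3; μ^(3)=1/5; μ^(4)=-3; μ^(5)=-7; μ^(6)=-15

((0, 1, 0, 0, 0, 0); (0, 1, 1, 0, 0, 0); (0, 1, 1, 1, 1, 1); (0, 0, 0, 1, 0, 1); (1, 0, 0, 0, 0, 0); (0, 0, 1, 0, 0, 0))


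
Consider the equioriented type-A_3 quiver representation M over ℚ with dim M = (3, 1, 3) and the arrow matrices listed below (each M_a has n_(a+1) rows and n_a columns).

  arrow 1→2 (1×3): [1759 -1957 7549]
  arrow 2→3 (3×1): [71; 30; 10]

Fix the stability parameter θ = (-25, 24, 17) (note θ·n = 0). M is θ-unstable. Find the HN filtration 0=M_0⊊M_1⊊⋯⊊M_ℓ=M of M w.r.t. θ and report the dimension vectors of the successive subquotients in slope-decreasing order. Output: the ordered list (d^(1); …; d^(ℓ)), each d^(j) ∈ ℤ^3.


Interval decomposition of M: I[1,1]^2, I[1,3], I[3,3]^2.
HN type (ℓ=3): μ^(1)=41/2; μ^(2)=17; μ^(3)=-25

((0, 1, 1); (0, 0, 2); (3, 0, 0))


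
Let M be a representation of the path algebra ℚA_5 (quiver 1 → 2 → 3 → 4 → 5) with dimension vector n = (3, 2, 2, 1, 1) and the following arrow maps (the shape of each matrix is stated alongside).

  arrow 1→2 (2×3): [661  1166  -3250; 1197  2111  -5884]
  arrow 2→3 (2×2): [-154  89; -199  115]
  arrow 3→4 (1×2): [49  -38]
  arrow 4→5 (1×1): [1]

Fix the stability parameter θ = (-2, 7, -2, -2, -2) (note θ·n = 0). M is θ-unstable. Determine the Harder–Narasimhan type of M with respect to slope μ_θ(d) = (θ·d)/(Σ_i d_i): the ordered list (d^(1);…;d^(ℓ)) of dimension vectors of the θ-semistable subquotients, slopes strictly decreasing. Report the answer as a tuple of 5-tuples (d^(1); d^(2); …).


Barcode: M ≅ I[1,1], I[1,3], I[1,5]. HN layers by μ_θ (3 steps, strictly decreasing):
  μ^(1)=5/2; μ^(2)=1/4; μ^(3)=-2

((0, 1, 1, 0, 0); (0, 1, 1, 1, 1); (3, 0, 0, 0, 0))


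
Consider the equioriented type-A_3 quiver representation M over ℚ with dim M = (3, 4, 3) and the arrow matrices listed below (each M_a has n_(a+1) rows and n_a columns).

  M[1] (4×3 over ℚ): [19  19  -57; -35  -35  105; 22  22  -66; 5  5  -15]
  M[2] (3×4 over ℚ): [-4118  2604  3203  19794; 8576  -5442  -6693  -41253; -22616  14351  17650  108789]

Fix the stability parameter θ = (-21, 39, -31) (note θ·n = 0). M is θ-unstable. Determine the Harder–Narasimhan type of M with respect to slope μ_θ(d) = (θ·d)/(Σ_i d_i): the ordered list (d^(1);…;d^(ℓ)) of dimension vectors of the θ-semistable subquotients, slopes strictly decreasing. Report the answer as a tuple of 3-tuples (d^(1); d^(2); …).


Via rank(M_{q-1}∘⋯∘M_p): M ≅ I[1,1]^2, I[1,3], I[2,2], I[2,3]^2.
μ_θ-semistable layers: μ^(1)=39; μ^(2)=4; μ^(3)=-21

((0, 1, 0); (0, 3, 3); (3, 0, 0))


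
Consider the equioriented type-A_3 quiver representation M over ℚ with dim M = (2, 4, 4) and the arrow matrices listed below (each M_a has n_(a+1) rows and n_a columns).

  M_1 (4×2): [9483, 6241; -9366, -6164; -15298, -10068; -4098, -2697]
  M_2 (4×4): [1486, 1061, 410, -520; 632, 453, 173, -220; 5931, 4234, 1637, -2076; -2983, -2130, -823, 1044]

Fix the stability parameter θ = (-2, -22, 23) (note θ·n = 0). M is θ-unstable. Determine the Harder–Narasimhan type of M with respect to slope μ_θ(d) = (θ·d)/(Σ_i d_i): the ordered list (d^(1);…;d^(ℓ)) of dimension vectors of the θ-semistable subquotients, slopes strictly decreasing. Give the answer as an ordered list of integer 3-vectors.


Barcode: M ≅ I[1,3]^2, I[2,2], I[2,3], I[3,3]. HN layers by μ_θ (3 steps, strictly decreasing):
  μ^(1)=23; μ^(2)=-12; μ^(3)=-22

((0, 0, 4); (2, 2, 0); (0, 2, 0))


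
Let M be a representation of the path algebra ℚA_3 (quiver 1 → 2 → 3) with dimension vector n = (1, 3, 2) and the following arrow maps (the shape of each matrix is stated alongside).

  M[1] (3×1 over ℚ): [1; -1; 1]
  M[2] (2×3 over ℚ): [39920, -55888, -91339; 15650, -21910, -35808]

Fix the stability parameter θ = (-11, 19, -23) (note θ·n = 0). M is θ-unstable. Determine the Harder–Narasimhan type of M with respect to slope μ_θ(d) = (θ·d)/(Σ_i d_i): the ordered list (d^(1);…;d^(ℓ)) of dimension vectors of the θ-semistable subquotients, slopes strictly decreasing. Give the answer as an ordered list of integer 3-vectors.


Interval decomposition of M: I[1,3], I[2,2], I[2,3].
HN type (ℓ=3): μ^(1)=19; μ^(2)=-2; μ^(3)=-11

((0, 1, 0); (0, 2, 2); (1, 0, 0))


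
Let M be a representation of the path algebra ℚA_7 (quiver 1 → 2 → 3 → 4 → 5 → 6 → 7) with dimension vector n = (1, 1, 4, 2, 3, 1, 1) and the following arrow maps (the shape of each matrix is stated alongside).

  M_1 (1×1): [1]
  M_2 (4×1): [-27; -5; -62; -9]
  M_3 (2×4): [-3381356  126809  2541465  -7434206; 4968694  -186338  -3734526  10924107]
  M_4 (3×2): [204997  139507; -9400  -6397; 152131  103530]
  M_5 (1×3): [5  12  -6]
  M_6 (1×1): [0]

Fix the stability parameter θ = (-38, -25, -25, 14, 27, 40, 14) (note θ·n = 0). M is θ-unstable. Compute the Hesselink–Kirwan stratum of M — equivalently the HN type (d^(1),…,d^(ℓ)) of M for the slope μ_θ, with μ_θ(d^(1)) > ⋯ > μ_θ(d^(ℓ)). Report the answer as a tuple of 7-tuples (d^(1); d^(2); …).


Barcode: M ≅ I[1,5], I[3,3]^2, I[3,6], I[5,5], I[7,7]. HN layers by μ_θ (5 steps, strictly decreasing):
  μ^(1)=40; μ^(2)=27; μ^(3)=14; μ^(4)=-25; μ^(5)=-38

((0, 0, 0, 0, 0, 1, 0); (0, 0, 0, 0, 3, 0, 0); (0, 0, 0, 2, 0, 0, 1); (0, 1, 4, 0, 0, 0, 0); (1, 0, 0, 0, 0, 0, 0))


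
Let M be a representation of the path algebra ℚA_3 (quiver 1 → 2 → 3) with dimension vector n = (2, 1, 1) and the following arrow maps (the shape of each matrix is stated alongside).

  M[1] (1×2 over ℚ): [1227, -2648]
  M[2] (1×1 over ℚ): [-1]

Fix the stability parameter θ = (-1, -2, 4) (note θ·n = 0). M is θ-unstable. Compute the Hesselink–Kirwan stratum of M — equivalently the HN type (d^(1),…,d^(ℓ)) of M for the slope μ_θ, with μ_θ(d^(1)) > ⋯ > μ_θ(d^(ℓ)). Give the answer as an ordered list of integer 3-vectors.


Interval decomposition of M: I[1,1], I[1,3].
HN type (ℓ=3): μ^(1)=4; μ^(2)=-1; μ^(3)=-3/2

((0, 0, 1); (1, 0, 0); (1, 1, 0))


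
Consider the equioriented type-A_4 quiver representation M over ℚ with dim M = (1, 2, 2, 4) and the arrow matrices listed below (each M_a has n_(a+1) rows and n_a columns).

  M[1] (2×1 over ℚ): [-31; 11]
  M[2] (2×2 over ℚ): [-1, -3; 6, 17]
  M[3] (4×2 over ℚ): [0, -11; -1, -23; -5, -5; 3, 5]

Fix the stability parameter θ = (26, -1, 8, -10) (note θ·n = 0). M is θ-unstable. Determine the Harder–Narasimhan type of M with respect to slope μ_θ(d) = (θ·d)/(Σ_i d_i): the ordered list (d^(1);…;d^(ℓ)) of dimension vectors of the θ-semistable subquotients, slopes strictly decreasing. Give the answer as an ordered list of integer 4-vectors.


Interval decomposition of M: I[1,4], I[2,4], I[4,4]^2.
HN type (ℓ=3): μ^(1)=23/4; μ^(2)=-1; μ^(3)=-10

((1, 1, 1, 1); (0, 1, 1, 1); (0, 0, 0, 2))


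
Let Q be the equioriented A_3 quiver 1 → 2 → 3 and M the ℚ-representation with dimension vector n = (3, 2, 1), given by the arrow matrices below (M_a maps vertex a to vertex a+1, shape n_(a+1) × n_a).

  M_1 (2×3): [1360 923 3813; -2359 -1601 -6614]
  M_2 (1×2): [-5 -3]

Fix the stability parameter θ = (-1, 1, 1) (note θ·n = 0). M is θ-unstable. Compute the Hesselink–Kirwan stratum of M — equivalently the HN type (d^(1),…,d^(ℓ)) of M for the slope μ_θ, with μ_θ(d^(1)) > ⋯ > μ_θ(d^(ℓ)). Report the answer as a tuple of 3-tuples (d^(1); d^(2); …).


Barcode: M ≅ I[1,1], I[1,2], I[1,3]. HN layers by μ_θ (2 steps, strictly decreasing):
  μ^(1)=1; μ^(2)=-1

((0, 2, 1); (3, 0, 0))


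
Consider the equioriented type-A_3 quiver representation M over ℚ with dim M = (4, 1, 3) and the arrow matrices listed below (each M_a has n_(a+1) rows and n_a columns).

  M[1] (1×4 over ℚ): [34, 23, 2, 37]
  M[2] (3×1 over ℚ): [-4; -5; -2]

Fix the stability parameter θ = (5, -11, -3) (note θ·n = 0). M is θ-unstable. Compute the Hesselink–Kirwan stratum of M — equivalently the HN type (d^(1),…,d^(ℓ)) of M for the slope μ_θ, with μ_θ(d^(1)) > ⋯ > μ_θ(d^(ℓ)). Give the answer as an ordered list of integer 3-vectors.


Interval decomposition of M: I[1,1]^3, I[1,3], I[3,3]^2.
HN type (ℓ=2): μ^(1)=5; μ^(2)=-3

((3, 0, 0); (1, 1, 3))


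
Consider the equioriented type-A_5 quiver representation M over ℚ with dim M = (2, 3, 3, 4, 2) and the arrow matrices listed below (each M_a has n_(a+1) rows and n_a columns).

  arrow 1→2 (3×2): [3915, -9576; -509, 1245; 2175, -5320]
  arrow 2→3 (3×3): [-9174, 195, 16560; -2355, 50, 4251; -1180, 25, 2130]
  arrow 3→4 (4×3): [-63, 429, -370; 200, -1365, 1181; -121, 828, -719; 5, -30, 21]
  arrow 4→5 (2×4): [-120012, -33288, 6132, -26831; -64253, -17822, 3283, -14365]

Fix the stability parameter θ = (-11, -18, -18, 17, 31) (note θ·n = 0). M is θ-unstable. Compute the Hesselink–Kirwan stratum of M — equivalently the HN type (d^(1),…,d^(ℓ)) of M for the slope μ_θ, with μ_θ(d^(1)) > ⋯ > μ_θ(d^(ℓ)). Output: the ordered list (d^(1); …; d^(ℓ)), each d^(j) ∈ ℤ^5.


Barcode: M ≅ I[1,2], I[1,5], I[2,3], I[3,5], I[4,4]^2. HN layers by μ_θ (5 steps, strictly decreasing):
  μ^(1)=31; μ^(2)=17; μ^(3)=-29/2; μ^(4)=-47/3; μ^(5)=-18

((0, 0, 0, 0, 2); (0, 0, 0, 4, 0); (1, 1, 0, 0, 0); (1, 1, 1, 0, 0); (0, 1, 2, 0, 0))


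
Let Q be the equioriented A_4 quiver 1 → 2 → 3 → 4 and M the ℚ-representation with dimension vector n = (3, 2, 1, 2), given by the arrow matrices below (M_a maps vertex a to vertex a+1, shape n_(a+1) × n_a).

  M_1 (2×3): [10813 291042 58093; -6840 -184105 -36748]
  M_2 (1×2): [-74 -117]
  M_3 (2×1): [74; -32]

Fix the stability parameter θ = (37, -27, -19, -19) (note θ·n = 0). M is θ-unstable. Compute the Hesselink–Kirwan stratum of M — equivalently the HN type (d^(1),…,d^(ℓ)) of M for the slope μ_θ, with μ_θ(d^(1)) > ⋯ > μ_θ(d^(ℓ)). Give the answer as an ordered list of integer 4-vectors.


Barcode: M ≅ I[1,1], I[1,2], I[1,4], I[4,4]. HN layers by μ_θ (4 steps, strictly decreasing):
  μ^(1)=37; μ^(2)=5; μ^(3)=-7; μ^(4)=-19

((1, 0, 0, 0); (1, 1, 0, 0); (1, 1, 1, 1); (0, 0, 0, 1))


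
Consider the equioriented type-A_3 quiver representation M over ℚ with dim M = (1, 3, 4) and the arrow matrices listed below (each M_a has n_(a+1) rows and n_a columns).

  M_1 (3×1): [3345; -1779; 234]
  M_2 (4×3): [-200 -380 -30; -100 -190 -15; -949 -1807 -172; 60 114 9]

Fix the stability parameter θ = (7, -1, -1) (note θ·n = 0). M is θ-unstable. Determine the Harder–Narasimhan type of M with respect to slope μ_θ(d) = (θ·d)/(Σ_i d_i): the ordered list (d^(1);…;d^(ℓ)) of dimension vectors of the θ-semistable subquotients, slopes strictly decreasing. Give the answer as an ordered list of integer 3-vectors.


Via rank(M_{q-1}∘⋯∘M_p): M ≅ I[1,2], I[2,3]^2, I[3,3]^2.
μ_θ-semistable layers: μ^(1)=3; μ^(2)=-1

((1, 1, 0); (0, 2, 4))


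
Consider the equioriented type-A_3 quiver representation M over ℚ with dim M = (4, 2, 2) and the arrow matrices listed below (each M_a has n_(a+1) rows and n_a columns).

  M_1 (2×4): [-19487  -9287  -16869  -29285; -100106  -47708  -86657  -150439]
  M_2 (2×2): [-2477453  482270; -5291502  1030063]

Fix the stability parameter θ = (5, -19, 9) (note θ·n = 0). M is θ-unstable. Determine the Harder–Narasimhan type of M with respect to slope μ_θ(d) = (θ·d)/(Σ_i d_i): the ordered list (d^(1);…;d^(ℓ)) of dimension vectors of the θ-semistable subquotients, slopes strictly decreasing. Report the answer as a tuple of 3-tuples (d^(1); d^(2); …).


Barcode: M ≅ I[1,1]^2, I[1,3]^2. HN layers by μ_θ (3 steps, strictly decreasing):
  μ^(1)=9; μ^(2)=5; μ^(3)=-7

((0, 0, 2); (2, 0, 0); (2, 2, 0))


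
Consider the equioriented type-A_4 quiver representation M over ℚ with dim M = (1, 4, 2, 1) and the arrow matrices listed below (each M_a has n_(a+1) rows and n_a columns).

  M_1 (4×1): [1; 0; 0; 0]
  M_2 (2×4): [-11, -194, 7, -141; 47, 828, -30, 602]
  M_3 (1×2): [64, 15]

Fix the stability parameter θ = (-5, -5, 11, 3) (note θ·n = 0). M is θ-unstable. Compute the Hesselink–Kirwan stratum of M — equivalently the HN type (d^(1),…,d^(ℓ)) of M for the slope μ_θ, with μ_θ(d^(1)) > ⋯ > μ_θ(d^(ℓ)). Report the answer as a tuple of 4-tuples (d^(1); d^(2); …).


Via rank(M_{q-1}∘⋯∘M_p): M ≅ I[1,4], I[2,2]^2, I[2,3].
μ_θ-semistable layers: μ^(1)=11; μ^(2)=7; μ^(3)=-5

((0, 0, 1, 0); (0, 0, 1, 1); (1, 4, 0, 0))


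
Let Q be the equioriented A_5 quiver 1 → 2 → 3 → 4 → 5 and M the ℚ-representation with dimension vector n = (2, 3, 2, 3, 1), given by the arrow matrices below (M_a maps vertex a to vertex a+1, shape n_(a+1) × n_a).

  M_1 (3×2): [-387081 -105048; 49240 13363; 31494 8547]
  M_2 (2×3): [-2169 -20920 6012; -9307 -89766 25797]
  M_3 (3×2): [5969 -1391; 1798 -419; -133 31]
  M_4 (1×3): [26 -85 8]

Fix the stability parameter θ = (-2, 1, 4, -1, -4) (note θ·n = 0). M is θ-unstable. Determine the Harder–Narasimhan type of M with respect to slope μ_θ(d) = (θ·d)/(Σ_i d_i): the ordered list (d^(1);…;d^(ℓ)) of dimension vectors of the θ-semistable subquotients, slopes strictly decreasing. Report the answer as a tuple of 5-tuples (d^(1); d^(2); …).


Barcode: M ≅ I[1,4], I[1,5], I[2,2], I[4,4]. HN layers by μ_θ (5 steps, strictly decreasing):
  μ^(1)=3/2; μ^(2)=1; μ^(3)=0; μ^(4)=-1; μ^(5)=-2

((0, 0, 1, 1, 0); (0, 2, 0, 0, 0); (0, 1, 1, 1, 1); (0, 0, 0, 1, 0); (2, 0, 0, 0, 0))


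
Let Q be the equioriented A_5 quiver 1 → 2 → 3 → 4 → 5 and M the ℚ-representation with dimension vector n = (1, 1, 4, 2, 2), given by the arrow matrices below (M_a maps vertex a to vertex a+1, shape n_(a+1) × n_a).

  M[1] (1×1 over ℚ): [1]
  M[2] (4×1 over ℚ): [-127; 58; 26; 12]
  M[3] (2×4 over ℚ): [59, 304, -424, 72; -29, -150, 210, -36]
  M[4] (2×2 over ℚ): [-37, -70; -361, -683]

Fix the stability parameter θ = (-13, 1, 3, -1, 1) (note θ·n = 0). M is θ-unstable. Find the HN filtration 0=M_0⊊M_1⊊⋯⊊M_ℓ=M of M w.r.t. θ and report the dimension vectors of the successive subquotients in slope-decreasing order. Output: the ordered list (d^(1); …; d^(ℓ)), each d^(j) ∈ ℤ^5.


Via rank(M_{q-1}∘⋯∘M_p): M ≅ I[1,5], I[3,3]^2, I[3,5].
μ_θ-semistable layers: μ^(1)=3; μ^(2)=1; μ^(3)=-13

((0, 0, 2, 0, 0); (0, 1, 2, 2, 2); (1, 0, 0, 0, 0))


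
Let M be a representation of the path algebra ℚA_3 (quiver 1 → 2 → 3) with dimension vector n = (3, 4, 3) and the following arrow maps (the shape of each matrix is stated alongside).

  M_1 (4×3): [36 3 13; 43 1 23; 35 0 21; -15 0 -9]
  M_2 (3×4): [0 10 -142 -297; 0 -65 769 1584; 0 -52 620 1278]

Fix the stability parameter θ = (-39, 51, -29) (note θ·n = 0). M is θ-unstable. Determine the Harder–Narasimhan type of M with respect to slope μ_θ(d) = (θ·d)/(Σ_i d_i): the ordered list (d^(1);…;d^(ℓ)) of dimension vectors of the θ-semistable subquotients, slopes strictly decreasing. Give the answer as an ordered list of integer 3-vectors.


Interval decomposition of M: I[1,2], I[1,3]^2, I[2,2], I[3,3].
HN type (ℓ=4): μ^(1)=51; μ^(2)=11; μ^(3)=-29; μ^(4)=-39

((0, 2, 0); (0, 2, 2); (0, 0, 1); (3, 0, 0))


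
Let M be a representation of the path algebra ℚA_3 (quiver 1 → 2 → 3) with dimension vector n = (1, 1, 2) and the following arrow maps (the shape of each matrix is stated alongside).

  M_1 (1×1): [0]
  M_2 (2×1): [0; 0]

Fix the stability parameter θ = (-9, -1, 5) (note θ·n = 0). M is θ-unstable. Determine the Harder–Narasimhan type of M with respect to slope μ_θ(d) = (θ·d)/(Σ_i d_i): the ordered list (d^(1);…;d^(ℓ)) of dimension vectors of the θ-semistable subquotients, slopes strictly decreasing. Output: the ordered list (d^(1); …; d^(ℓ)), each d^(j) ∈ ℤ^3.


Barcode: M ≅ I[1,1], I[2,2], I[3,3]^2. HN layers by μ_θ (3 steps, strictly decreasing):
  μ^(1)=5; μ^(2)=-1; μ^(3)=-9

((0, 0, 2); (0, 1, 0); (1, 0, 0))


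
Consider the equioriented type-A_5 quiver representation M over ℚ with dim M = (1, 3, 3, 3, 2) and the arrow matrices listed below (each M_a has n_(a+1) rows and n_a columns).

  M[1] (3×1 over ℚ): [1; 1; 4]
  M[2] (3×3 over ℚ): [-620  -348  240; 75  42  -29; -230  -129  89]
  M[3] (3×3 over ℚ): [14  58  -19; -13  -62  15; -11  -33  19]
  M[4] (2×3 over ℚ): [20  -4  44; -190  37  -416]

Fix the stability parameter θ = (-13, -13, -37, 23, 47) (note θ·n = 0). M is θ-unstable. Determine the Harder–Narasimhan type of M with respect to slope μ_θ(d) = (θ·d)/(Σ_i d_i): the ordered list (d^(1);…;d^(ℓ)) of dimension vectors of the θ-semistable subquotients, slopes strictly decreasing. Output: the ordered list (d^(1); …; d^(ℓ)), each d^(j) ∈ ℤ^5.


Barcode: M ≅ I[1,5], I[2,2], I[2,5], I[3,4]. HN layers by μ_θ (6 steps, strictly decreasing):
  μ^(1)=47; μ^(2)=23; μ^(3)=-13; μ^(4)=-21; μ^(5)=-25; μ^(6)=-37

((0, 0, 0, 0, 2); (0, 0, 0, 3, 0); (0, 1, 0, 0, 0); (1, 1, 1, 0, 0); (0, 1, 1, 0, 0); (0, 0, 1, 0, 0))


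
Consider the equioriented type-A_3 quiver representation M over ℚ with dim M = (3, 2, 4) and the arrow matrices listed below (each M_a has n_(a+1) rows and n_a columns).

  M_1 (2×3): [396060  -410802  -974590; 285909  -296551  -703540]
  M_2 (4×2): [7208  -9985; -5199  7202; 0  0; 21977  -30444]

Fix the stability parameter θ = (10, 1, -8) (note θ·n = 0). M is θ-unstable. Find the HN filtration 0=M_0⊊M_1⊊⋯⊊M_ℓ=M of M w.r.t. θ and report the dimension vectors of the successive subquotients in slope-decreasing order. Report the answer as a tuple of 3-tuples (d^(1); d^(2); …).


Interval decomposition of M: I[1,1], I[1,3]^2, I[3,3]^2.
HN type (ℓ=3): μ^(1)=10; μ^(2)=1; μ^(3)=-8

((1, 0, 0); (2, 2, 2); (0, 0, 2))


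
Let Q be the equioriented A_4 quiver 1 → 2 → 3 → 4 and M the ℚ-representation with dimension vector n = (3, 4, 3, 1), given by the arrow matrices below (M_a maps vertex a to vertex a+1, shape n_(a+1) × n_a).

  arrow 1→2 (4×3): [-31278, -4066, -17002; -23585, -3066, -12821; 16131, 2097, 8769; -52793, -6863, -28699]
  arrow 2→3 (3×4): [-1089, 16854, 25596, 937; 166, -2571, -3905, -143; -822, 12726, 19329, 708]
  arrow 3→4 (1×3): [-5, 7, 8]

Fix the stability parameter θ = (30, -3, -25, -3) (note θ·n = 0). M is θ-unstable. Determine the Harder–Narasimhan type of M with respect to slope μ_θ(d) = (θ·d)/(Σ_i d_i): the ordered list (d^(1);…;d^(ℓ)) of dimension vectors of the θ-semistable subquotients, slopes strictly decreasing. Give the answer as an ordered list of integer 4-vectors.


Interval decomposition of M: I[1,1], I[1,3], I[1,4], I[2,2], I[2,3].
HN type (ℓ=5): μ^(1)=30; μ^(2)=2/3; μ^(3)=-1/4; μ^(4)=-3; μ^(5)=-14

((1, 0, 0, 0); (1, 1, 1, 0); (1, 1, 1, 1); (0, 1, 0, 0); (0, 1, 1, 0))
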